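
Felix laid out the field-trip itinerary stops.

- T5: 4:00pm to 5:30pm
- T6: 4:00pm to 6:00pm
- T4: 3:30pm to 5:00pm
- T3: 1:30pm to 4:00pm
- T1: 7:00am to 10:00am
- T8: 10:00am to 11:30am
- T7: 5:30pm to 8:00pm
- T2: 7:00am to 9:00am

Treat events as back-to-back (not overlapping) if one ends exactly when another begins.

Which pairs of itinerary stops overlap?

T1 & T2, T3 & T4, T4 & T5, T4 & T6, T5 & T6, T6 & T7

Sorted by start: T1, T2, T8, T3, T4, T5, T6, T7.
T2 starts before T1 ends → T1 and T2 overlap.
T8 starts exactly when T1 ends (back-to-back, no overlap), so T1 has no further overlaps.
T8 starts after T2 ends, so T2 has no further overlaps.
T3 starts after T8 ends, so T8 has no further overlaps.
T4 starts before T3 ends → T3 and T4 overlap.
T5 starts exactly when T3 ends (back-to-back, no overlap), so T3 has no further overlaps.
T5 starts before T4 ends → T4 and T5 overlap.
T6 starts before T4 ends → T4 and T6 overlap.
T7 starts after T4 ends.
T6 starts before T5 ends → T5 and T6 overlap.
T7 starts exactly when T5 ends (back-to-back, no overlap).
T7 starts before T6 ends → T6 and T7 overlap.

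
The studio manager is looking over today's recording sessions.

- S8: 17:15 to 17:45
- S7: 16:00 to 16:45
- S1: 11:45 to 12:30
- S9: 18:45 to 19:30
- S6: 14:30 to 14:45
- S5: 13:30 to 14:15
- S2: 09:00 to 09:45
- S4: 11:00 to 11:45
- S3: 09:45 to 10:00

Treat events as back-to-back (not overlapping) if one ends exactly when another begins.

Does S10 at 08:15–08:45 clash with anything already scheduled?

No — it doesn't clash with anything

S2: starts 09:00 at or after S10 ends 08:45 → clear.
S3: starts 09:45 at or after S10 ends 08:45 → clear.
S4: starts 11:00 at or after S10 ends 08:45 → clear.
S1: starts 11:45 at or after S10 ends 08:45 → clear.
S5: starts 13:30 at or after S10 ends 08:45 → clear.
S6: starts 14:30 at or after S10 ends 08:45 → clear.
S7: starts 16:00 at or after S10 ends 08:45 → clear.
S8: starts 17:15 at or after S10 ends 08:45 → clear.
S9: starts 18:45 at or after S10 ends 08:45 → clear.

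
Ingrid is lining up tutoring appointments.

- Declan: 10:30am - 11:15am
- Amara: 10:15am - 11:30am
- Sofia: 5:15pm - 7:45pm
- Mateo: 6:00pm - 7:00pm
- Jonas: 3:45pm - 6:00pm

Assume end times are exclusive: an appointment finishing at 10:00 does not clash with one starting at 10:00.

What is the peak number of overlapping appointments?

Sort all start/end points and keep a running count:
10:15am start Amara → 1
10:30am start Declan → 2
11:15am end Declan → 1
11:30am end Amara → 0
3:45pm start Jonas → 1
5:15pm start Sofia → 2
6:00pm end Jonas → 1
6:00pm start Mateo → 2
7:00pm end Mateo → 1
7:45pm end Sofia → 0
Peak is 2, at 10:30am (Amara, Declan).

2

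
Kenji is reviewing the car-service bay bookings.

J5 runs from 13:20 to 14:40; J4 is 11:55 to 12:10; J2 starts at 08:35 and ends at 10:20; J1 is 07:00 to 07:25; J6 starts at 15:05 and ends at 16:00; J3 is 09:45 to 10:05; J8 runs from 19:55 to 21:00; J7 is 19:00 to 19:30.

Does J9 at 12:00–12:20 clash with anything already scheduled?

J1: ends 07:25 at or before J9 starts 12:00 → clear.
J2: ends 10:20 at or before J9 starts 12:00 → clear.
J3: ends 10:05 at or before J9 starts 12:00 → clear.
J4: starts 11:55 before J9 ends 12:20, and ends 12:10 after J9 starts 12:00 → overlap.
J5: starts 13:20 at or after J9 ends 12:20 → clear.
J6: starts 15:05 at or after J9 ends 12:20 → clear.
J7: starts 19:00 at or after J9 ends 12:20 → clear.
J8: starts 19:55 at or after J9 ends 12:20 → clear.
J9 overlaps J4.

Yes — it overlaps J4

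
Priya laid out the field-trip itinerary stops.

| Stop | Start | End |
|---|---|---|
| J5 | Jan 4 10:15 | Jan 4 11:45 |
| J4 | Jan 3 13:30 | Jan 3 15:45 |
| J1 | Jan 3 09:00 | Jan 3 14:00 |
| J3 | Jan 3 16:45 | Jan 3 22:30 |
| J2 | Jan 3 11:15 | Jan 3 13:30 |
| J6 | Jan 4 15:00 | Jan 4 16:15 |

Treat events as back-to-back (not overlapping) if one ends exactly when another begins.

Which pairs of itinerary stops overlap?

J1 & J2, J1 & J4

Sorted by start: J1, J2, J4, J3, J5, J6.
J2 starts before J1 ends → J1 and J2 overlap.
J4 starts before J1 ends → J1 and J4 overlap.
J3 starts after J1 ends — done with J1.
J4 starts exactly when J2 ends (back-to-back, no overlap) — done with J2.
J3 starts after J4 ends — done with J4.
J5 starts after J3 ends — done with J3.
J6 starts after J5 ends.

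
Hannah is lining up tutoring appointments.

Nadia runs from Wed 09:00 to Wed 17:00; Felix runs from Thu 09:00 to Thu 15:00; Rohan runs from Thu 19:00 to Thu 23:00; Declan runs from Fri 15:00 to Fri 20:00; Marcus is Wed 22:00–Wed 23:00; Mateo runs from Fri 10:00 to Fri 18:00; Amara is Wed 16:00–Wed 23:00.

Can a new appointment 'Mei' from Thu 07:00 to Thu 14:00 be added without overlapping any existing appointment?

No — it overlaps Felix

Nadia: ends Wed 17:00 at or before Mei starts Thu 07:00 → clear.
Amara: ends Wed 23:00 at or before Mei starts Thu 07:00 → clear.
Marcus: ends Wed 23:00 at or before Mei starts Thu 07:00 → clear.
Felix: starts Thu 09:00 before Mei ends Thu 14:00, and ends Thu 15:00 after Mei starts Thu 07:00 → overlap.
Rohan: starts Thu 19:00 at or after Mei ends Thu 14:00 → clear.
Mateo: starts Fri 10:00 at or after Mei ends Thu 14:00 → clear.
Declan: starts Fri 15:00 at or after Mei ends Thu 14:00 → clear.
Mei overlaps Felix.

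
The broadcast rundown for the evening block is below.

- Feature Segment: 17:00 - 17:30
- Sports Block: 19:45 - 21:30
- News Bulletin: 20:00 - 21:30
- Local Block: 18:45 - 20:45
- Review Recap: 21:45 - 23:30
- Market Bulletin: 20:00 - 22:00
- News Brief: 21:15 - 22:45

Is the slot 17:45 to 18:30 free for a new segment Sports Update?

Yes — the slot is free

Feature Segment: ends 17:30 at or before Sports Update starts 17:45 → clear.
Local Block: starts 18:45 at or after Sports Update ends 18:30 → clear.
Sports Block: starts 19:45 at or after Sports Update ends 18:30 → clear.
News Bulletin: starts 20:00 at or after Sports Update ends 18:30 → clear.
Market Bulletin: starts 20:00 at or after Sports Update ends 18:30 → clear.
News Brief: starts 21:15 at or after Sports Update ends 18:30 → clear.
Review Recap: starts 21:45 at or after Sports Update ends 18:30 → clear.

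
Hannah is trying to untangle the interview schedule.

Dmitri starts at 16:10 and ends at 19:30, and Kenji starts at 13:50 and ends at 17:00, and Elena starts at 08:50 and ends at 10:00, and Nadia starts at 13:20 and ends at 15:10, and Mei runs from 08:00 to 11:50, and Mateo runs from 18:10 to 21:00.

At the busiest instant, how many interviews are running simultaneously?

2

Sweep the timeline, counting +1 at each start and −1 at each end (ends before starts at a tie):
08:00 start Mei → 1
08:50 start Elena → 2
10:00 end Elena → 1
11:50 end Mei → 0
13:20 start Nadia → 1
13:50 start Kenji → 2
15:10 end Nadia → 1
16:10 start Dmitri → 2
17:00 end Kenji → 1
18:10 start Mateo → 2
19:30 end Dmitri → 1
21:00 end Mateo → 0
Peak is 2, at 08:50 (Elena, Mei).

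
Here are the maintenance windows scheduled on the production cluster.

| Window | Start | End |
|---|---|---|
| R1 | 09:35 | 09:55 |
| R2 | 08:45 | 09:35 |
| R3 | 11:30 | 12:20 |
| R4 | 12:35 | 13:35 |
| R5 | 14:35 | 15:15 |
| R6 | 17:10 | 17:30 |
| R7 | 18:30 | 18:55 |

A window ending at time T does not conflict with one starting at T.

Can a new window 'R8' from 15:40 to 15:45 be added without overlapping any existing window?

R2: ends 09:35 at or before R8 starts 15:40 → clear.
R1: ends 09:55 at or before R8 starts 15:40 → clear.
R3: ends 12:20 at or before R8 starts 15:40 → clear.
R4: ends 13:35 at or before R8 starts 15:40 → clear.
R5: ends 15:15 at or before R8 starts 15:40 → clear.
R6: starts 17:10 at or after R8 ends 15:45 → clear.
R7: starts 18:30 at or after R8 ends 15:45 → clear.

Yes — the slot is free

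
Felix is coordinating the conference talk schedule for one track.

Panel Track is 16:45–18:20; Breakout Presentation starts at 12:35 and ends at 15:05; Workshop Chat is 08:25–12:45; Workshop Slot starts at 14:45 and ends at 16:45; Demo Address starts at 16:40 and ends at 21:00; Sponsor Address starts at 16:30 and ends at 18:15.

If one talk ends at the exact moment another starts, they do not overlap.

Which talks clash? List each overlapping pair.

Sorted by start: Workshop Chat, Breakout Presentation, Workshop Slot, Sponsor Address, Demo Address, Panel Track.
Breakout Presentation starts before Workshop Chat ends → Workshop Chat and Breakout Presentation overlap.
Workshop Slot starts after Workshop Chat ends, so Workshop Chat has no further overlaps.
Workshop Slot starts before Breakout Presentation ends → Breakout Presentation and Workshop Slot overlap.
Sponsor Address starts after Breakout Presentation ends, so Breakout Presentation has no further overlaps.
Sponsor Address starts before Workshop Slot ends → Workshop Slot and Sponsor Address overlap.
Demo Address starts before Workshop Slot ends → Workshop Slot and Demo Address overlap.
Panel Track starts exactly when Workshop Slot ends (back-to-back, no overlap).
Demo Address starts before Sponsor Address ends → Sponsor Address and Demo Address overlap.
Panel Track starts before Sponsor Address ends → Sponsor Address and Panel Track overlap.
Panel Track starts before Demo Address ends → Demo Address and Panel Track overlap.

Breakout Presentation & Workshop Chat, Breakout Presentation & Workshop Slot, Demo Address & Panel Track, Demo Address & Sponsor Address, Demo Address & Workshop Slot, Panel Track & Sponsor Address, Sponsor Address & Workshop Slot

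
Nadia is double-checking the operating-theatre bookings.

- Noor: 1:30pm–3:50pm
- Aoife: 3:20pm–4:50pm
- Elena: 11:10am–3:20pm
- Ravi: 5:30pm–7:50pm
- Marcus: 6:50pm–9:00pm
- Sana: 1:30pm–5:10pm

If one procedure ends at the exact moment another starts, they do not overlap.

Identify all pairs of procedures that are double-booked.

Aoife & Noor, Aoife & Sana, Elena & Noor, Elena & Sana, Marcus & Ravi, Noor & Sana

Sorted by start: Elena, Sana, Noor, Aoife, Ravi, Marcus.
Sana starts before Elena ends → Elena and Sana overlap.
Noor starts before Elena ends → Elena and Noor overlap.
Aoife starts exactly when Elena ends (back-to-back, no overlap) — done with Elena.
Noor starts before Sana ends → Sana and Noor overlap.
Aoife starts before Sana ends → Sana and Aoife overlap.
Ravi starts after Sana ends — done with Sana.
Aoife starts before Noor ends → Noor and Aoife overlap.
Ravi starts after Noor ends — done with Noor.
Ravi starts after Aoife ends — done with Aoife.
Marcus starts before Ravi ends → Ravi and Marcus overlap.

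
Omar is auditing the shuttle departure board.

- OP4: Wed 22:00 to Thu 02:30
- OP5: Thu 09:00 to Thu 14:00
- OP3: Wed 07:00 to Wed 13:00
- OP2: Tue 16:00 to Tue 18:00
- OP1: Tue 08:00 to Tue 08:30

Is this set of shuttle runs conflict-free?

Sorted by start: OP1, OP2, OP3, OP4, OP5.
OP2 starts after OP1 ends, so nothing later overlaps OP1 either.
OP3 starts after OP2 ends, so nothing later overlaps OP2 either.
OP4 starts after OP3 ends, so nothing later overlaps OP3 either.
OP5 starts after OP4 ends.
Every pair is clear; the schedule has no overlaps.

Yes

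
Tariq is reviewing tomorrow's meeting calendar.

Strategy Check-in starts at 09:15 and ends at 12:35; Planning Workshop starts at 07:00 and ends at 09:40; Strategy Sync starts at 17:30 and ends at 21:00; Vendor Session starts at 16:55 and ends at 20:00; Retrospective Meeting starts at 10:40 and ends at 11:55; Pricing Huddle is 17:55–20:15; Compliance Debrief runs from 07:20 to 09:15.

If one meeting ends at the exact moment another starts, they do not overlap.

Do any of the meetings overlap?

Yes

Sorted by start: Planning Workshop, Compliance Debrief, Strategy Check-in, Retrospective Meeting, Vendor Session, Strategy Sync, Pricing Huddle.
Compliance Debrief starts before Planning Workshop ends → Planning Workshop and Compliance Debrief overlap.
That's a conflict, so the schedule is not conflict-free.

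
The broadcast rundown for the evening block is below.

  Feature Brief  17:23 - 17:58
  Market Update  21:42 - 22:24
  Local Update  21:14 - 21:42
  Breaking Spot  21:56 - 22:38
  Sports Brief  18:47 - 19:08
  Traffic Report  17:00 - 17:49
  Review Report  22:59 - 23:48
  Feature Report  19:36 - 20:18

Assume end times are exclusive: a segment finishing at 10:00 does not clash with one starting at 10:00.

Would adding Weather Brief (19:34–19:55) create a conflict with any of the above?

Yes — it overlaps Feature Report

Traffic Report: ends 17:49 at or before Weather Brief starts 19:34 → clear.
Feature Brief: ends 17:58 at or before Weather Brief starts 19:34 → clear.
Sports Brief: ends 19:08 at or before Weather Brief starts 19:34 → clear.
Feature Report: starts 19:36 before Weather Brief ends 19:55, and ends 20:18 after Weather Brief starts 19:34 → overlap.
Local Update: starts 21:14 at or after Weather Brief ends 19:55 → clear.
Market Update: starts 21:42 at or after Weather Brief ends 19:55 → clear.
Breaking Spot: starts 21:56 at or after Weather Brief ends 19:55 → clear.
Review Report: starts 22:59 at or after Weather Brief ends 19:55 → clear.
Weather Brief overlaps Feature Report.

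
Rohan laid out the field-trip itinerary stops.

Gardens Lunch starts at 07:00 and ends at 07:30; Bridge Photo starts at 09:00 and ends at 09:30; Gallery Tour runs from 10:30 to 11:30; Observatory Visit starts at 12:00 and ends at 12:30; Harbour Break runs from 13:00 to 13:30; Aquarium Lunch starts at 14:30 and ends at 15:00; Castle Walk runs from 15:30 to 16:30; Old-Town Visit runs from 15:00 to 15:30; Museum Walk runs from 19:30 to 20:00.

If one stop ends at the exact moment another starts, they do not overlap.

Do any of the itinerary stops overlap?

Sorted by start: Gardens Lunch, Bridge Photo, Gallery Tour, Observatory Visit, Harbour Break, Aquarium Lunch, Old-Town Visit, Castle Walk, Museum Walk.
Bridge Photo starts after Gardens Lunch ends; Gardens Lunch is clear from here.
Gallery Tour starts after Bridge Photo ends; Bridge Photo is clear from here.
Observatory Visit starts after Gallery Tour ends; Gallery Tour is clear from here.
Harbour Break starts after Observatory Visit ends; Observatory Visit is clear from here.
Aquarium Lunch starts after Harbour Break ends; Harbour Break is clear from here.
Old-Town Visit starts exactly when Aquarium Lunch ends (back-to-back, no overlap); Aquarium Lunch is clear from here.
Castle Walk starts exactly when Old-Town Visit ends (back-to-back, no overlap); Old-Town Visit is clear from here.
Museum Walk starts after Castle Walk ends.
Every pair is clear; the schedule has no overlaps.

No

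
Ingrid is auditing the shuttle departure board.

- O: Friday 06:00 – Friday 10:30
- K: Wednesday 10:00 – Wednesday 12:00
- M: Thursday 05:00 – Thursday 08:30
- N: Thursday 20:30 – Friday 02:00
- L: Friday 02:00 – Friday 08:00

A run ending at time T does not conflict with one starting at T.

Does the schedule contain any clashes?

Yes

Check each pair: they overlap iff neither finishes before the other starts.
Sorted by start: K, M, N, L, O.
M starts after K ends, so K has no further overlaps.
N starts after M ends, so M has no further overlaps.
L starts exactly when N ends (back-to-back, no overlap), so N has no further overlaps.
O starts before L ends → L and O overlap.
That's a conflict, so the schedule is not conflict-free.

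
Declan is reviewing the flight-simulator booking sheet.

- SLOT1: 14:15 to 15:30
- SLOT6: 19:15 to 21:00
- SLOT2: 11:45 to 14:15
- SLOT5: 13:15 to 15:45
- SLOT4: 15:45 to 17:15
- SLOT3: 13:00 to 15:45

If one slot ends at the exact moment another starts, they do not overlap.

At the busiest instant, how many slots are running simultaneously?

Sweep the timeline, counting +1 at each start and −1 at each end (ends before starts at a tie):
11:45 start SLOT2 → 1
13:00 start SLOT3 → 2
13:15 start SLOT5 → 3
14:15 end SLOT2 → 2
14:15 start SLOT1 → 3
15:30 end SLOT1 → 2
15:45 end SLOT3 → 1
15:45 end SLOT5 → 0
15:45 start SLOT4 → 1
17:15 end SLOT4 → 0
19:15 start SLOT6 → 1
21:00 end SLOT6 → 0
Peak is 3, at 13:15 (SLOT2, SLOT3, SLOT5).

3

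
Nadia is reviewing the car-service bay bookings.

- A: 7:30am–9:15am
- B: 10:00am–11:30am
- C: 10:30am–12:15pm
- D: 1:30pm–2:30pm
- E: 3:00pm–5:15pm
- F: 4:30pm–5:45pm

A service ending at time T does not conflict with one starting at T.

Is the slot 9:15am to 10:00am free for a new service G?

Yes — the slot is free

A: ends 9:15am at or before G starts 9:15am → clear.
B: starts 10:00am at or after G ends 10:00am → clear.
C: starts 10:30am at or after G ends 10:00am → clear.
D: starts 1:30pm at or after G ends 10:00am → clear.
E: starts 3:00pm at or after G ends 10:00am → clear.
F: starts 4:30pm at or after G ends 10:00am → clear.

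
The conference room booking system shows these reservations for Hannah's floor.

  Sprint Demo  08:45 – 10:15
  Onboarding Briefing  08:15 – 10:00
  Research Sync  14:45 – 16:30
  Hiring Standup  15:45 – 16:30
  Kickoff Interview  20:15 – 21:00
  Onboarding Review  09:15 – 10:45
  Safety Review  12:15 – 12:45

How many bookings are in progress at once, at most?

3

Walk through starts and ends in time order (an end at T is processed before a start at T):
08:15 start Onboarding Briefing → 1
08:45 start Sprint Demo → 2
09:15 start Onboarding Review → 3
10:00 end Onboarding Briefing → 2
10:15 end Sprint Demo → 1
10:45 end Onboarding Review → 0
12:15 start Safety Review → 1
12:45 end Safety Review → 0
14:45 start Research Sync → 1
15:45 start Hiring Standup → 2
16:30 end Hiring Standup → 1
16:30 end Research Sync → 0
20:15 start Kickoff Interview → 1
21:00 end Kickoff Interview → 0
Peak is 3, at 09:15 (Onboarding Briefing, Onboarding Review, Sprint Demo).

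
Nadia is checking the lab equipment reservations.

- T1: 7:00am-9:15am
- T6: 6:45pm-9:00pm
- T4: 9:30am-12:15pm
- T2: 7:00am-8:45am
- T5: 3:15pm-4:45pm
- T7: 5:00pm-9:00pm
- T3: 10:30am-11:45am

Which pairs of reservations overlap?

Sorted by start: T1, T2, T4, T3, T5, T7, T6.
T2 starts before T1 ends → T1 and T2 overlap.
T4 starts after T1 ends, so T1 has no further overlaps.
T4 starts after T2 ends, so T2 has no further overlaps.
T3 starts before T4 ends → T4 and T3 overlap.
T5 starts after T4 ends, so T4 has no further overlaps.
T5 starts after T3 ends, so T3 has no further overlaps.
T7 starts after T5 ends, so T5 has no further overlaps.
T6 starts before T7 ends → T7 and T6 overlap.

T1 & T2, T3 & T4, T6 & T7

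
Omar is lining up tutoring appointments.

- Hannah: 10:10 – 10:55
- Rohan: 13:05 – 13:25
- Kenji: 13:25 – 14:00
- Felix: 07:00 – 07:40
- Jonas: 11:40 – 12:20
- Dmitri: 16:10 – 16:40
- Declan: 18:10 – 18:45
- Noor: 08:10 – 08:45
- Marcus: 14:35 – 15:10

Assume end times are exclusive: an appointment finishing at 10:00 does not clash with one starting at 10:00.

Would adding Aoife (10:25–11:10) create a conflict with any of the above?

Yes — it overlaps Hannah

Felix: ends 07:40 at or before Aoife starts 10:25 → clear.
Noor: ends 08:45 at or before Aoife starts 10:25 → clear.
Hannah: starts 10:10 before Aoife ends 11:10, and ends 10:55 after Aoife starts 10:25 → overlap.
Jonas: starts 11:40 at or after Aoife ends 11:10 → clear.
Rohan: starts 13:05 at or after Aoife ends 11:10 → clear.
Kenji: starts 13:25 at or after Aoife ends 11:10 → clear.
Marcus: starts 14:35 at or after Aoife ends 11:10 → clear.
Dmitri: starts 16:10 at or after Aoife ends 11:10 → clear.
Declan: starts 18:10 at or after Aoife ends 11:10 → clear.
Aoife overlaps Hannah.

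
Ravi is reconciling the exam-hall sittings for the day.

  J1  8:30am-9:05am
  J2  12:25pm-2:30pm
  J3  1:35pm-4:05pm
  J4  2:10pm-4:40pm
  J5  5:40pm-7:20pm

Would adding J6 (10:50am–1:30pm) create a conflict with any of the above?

Yes — it overlaps J2

J1: ends 9:05am at or before J6 starts 10:50am → clear.
J2: starts 12:25pm before J6 ends 1:30pm, and ends 2:30pm after J6 starts 10:50am → overlap.
J3: starts 1:35pm at or after J6 ends 1:30pm → clear.
J4: starts 2:10pm at or after J6 ends 1:30pm → clear.
J5: starts 5:40pm at or after J6 ends 1:30pm → clear.
J6 overlaps J2.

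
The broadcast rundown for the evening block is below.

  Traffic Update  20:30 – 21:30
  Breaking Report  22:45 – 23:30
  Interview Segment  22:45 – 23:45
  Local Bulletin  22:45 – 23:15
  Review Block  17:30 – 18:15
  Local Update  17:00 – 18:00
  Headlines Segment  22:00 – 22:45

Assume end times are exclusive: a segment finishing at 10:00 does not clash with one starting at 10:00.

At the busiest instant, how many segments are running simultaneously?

Walk through starts and ends in time order (an end at T is processed before a start at T):
17:00 start Local Update → 1
17:30 start Review Block → 2
18:00 end Local Update → 1
18:15 end Review Block → 0
20:30 start Traffic Update → 1
21:30 end Traffic Update → 0
22:00 start Headlines Segment → 1
22:45 end Headlines Segment → 0
22:45 start Breaking Report → 1
22:45 start Interview Segment → 2
22:45 start Local Bulletin → 3
23:15 end Local Bulletin → 2
23:30 end Breaking Report → 1
23:45 end Interview Segment → 0
Peak is 3, at 22:45 (Breaking Report, Interview Segment, Local Bulletin).

3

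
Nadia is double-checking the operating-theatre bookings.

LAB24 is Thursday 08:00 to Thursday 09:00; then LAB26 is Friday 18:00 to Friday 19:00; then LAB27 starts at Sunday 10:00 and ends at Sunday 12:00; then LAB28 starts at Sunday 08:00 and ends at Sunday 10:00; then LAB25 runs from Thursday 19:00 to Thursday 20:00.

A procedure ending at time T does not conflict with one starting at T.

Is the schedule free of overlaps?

Yes

Sorted by start: LAB24, LAB25, LAB26, LAB28, LAB27.
LAB25 starts after LAB24 ends, so LAB24 has no further overlaps.
LAB26 starts after LAB25 ends, so LAB25 has no further overlaps.
LAB28 starts after LAB26 ends, so LAB26 has no further overlaps.
LAB27 starts exactly when LAB28 ends (back-to-back, no overlap).
Every pair is clear; the schedule has no overlaps.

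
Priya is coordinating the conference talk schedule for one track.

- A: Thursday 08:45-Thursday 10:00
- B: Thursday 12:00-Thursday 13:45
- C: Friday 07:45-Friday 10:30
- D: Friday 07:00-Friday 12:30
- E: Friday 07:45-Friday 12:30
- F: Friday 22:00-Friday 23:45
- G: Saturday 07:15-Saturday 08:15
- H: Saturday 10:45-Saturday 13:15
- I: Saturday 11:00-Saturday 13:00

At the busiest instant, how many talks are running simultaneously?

3

Walk through starts and ends in time order (an end at T is processed before a start at T):
Thursday 08:45 start A → 1
Thursday 10:00 end A → 0
Thursday 12:00 start B → 1
Thursday 13:45 end B → 0
Friday 07:00 start D → 1
Friday 07:45 start C → 2
Friday 07:45 start E → 3
Friday 10:30 end C → 2
Friday 12:30 end D → 1
Friday 12:30 end E → 0
Friday 22:00 start F → 1
Friday 23:45 end F → 0
Saturday 07:15 start G → 1
Saturday 08:15 end G → 0
Saturday 10:45 start H → 1
Saturday 11:00 start I → 2
Saturday 13:00 end I → 1
Saturday 13:15 end H → 0
Peak is 3, at Friday 07:45 (C, D, E).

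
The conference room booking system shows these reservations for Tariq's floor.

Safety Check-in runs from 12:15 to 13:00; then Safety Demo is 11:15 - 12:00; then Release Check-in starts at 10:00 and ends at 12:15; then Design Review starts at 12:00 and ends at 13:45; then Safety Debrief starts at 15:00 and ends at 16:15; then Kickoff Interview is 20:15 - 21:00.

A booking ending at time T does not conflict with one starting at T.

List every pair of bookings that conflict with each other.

Design Review & Release Check-in, Design Review & Safety Check-in, Release Check-in & Safety Demo

Check each pair: they overlap iff neither finishes before the other starts.
Sorted by start: Release Check-in, Safety Demo, Design Review, Safety Check-in, Safety Debrief, Kickoff Interview.
Safety Demo starts before Release Check-in ends → Release Check-in and Safety Demo overlap.
Design Review starts before Release Check-in ends → Release Check-in and Design Review overlap.
Safety Check-in starts exactly when Release Check-in ends (back-to-back, no overlap), so nothing later overlaps Release Check-in either.
Design Review starts exactly when Safety Demo ends (back-to-back, no overlap), so nothing later overlaps Safety Demo either.
Safety Check-in starts before Design Review ends → Design Review and Safety Check-in overlap.
Safety Debrief starts after Design Review ends, so nothing later overlaps Design Review either.
Safety Debrief starts after Safety Check-in ends, so nothing later overlaps Safety Check-in either.
Kickoff Interview starts after Safety Debrief ends.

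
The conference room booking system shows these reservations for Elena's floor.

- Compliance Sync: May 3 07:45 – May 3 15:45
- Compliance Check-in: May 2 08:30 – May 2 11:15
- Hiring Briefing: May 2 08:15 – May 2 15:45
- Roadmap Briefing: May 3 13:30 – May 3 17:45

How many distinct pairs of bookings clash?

2

Sorted by start: Hiring Briefing, Compliance Check-in, Compliance Sync, Roadmap Briefing.
Compliance Check-in starts before Hiring Briefing ends → Hiring Briefing and Compliance Check-in overlap.
Compliance Sync starts after Hiring Briefing ends — done with Hiring Briefing.
Compliance Sync starts after Compliance Check-in ends — done with Compliance Check-in.
Roadmap Briefing starts before Compliance Sync ends → Compliance Sync and Roadmap Briefing overlap.
Overlapping pairs: Compliance Check-in & Hiring Briefing, Compliance Sync & Roadmap Briefing — 2 in total.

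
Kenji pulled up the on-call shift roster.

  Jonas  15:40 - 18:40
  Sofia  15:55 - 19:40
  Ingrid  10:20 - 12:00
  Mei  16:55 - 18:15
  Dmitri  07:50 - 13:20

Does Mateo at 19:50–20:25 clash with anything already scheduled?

Dmitri: ends 13:20 at or before Mateo starts 19:50 → clear.
Ingrid: ends 12:00 at or before Mateo starts 19:50 → clear.
Jonas: ends 18:40 at or before Mateo starts 19:50 → clear.
Sofia: ends 19:40 at or before Mateo starts 19:50 → clear.
Mei: ends 18:15 at or before Mateo starts 19:50 → clear.

No — it doesn't clash with anything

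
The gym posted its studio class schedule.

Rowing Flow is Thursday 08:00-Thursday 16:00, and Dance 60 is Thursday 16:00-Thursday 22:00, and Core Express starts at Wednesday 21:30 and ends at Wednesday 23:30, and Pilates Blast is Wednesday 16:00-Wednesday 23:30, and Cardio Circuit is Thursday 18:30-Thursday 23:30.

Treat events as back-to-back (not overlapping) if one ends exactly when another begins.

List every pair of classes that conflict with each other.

Sorted by start: Pilates Blast, Core Express, Rowing Flow, Dance 60, Cardio Circuit.
Core Express starts before Pilates Blast ends → Pilates Blast and Core Express overlap.
Rowing Flow starts after Pilates Blast ends — done with Pilates Blast.
Rowing Flow starts after Core Express ends — done with Core Express.
Dance 60 starts exactly when Rowing Flow ends (back-to-back, no overlap) — done with Rowing Flow.
Cardio Circuit starts before Dance 60 ends → Dance 60 and Cardio Circuit overlap.

Cardio Circuit & Dance 60, Core Express & Pilates Blast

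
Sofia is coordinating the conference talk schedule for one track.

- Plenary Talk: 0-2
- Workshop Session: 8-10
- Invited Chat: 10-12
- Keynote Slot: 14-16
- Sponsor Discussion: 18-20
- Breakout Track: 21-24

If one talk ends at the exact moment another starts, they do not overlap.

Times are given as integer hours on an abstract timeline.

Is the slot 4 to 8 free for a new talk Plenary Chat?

Plenary Talk: ends 2 at or before Plenary Chat starts 4 → clear.
Workshop Session: starts 8 at or after Plenary Chat ends 8 → clear.
Invited Chat: starts 10 at or after Plenary Chat ends 8 → clear.
Keynote Slot: starts 14 at or after Plenary Chat ends 8 → clear.
Sponsor Discussion: starts 18 at or after Plenary Chat ends 8 → clear.
Breakout Track: starts 21 at or after Plenary Chat ends 8 → clear.

Yes — the slot is free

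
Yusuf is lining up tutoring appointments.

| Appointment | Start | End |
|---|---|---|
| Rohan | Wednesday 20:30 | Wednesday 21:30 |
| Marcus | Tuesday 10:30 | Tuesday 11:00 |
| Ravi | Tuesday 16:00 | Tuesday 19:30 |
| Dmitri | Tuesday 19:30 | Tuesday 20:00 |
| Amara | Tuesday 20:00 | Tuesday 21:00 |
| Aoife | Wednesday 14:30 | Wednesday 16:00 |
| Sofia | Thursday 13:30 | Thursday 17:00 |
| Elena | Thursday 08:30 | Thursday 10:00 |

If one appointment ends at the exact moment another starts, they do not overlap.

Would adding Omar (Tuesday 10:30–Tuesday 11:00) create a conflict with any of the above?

Yes — it overlaps Marcus

Marcus: starts Tuesday 10:30 before Omar ends Tuesday 11:00, and ends Tuesday 11:00 after Omar starts Tuesday 10:30 → overlap.
Ravi: starts Tuesday 16:00 at or after Omar ends Tuesday 11:00 → clear.
Dmitri: starts Tuesday 19:30 at or after Omar ends Tuesday 11:00 → clear.
Amara: starts Tuesday 20:00 at or after Omar ends Tuesday 11:00 → clear.
Aoife: starts Wednesday 14:30 at or after Omar ends Tuesday 11:00 → clear.
Rohan: starts Wednesday 20:30 at or after Omar ends Tuesday 11:00 → clear.
Elena: starts Thursday 08:30 at or after Omar ends Tuesday 11:00 → clear.
Sofia: starts Thursday 13:30 at or after Omar ends Tuesday 11:00 → clear.
Omar overlaps Marcus.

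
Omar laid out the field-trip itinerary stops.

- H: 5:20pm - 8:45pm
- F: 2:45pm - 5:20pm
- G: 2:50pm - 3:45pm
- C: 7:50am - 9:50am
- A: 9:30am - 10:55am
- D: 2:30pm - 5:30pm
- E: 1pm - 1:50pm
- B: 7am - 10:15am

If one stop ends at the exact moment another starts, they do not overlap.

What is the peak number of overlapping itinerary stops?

3

Walk through starts and ends in time order (an end at T is processed before a start at T):
7am start B → 1
7:50am start C → 2
9:30am start A → 3
9:50am end C → 2
10:15am end B → 1
10:55am end A → 0
1pm start E → 1
1:50pm end E → 0
2:30pm start D → 1
2:45pm start F → 2
2:50pm start G → 3
3:45pm end G → 2
5:20pm end F → 1
5:20pm start H → 2
5:30pm end D → 1
8:45pm end H → 0
Peak is 3, at 9:30am (A, B, C).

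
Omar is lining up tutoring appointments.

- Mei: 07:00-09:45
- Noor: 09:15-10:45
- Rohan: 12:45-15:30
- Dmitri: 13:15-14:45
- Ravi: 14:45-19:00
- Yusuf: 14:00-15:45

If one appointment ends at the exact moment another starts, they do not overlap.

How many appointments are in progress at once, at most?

Sort all start/end points and keep a running count:
07:00 start Mei → 1
09:15 start Noor → 2
09:45 end Mei → 1
10:45 end Noor → 0
12:45 start Rohan → 1
13:15 start Dmitri → 2
14:00 start Yusuf → 3
14:45 end Dmitri → 2
14:45 start Ravi → 3
15:30 end Rohan → 2
15:45 end Yusuf → 1
19:00 end Ravi → 0
Peak is 3, at 14:00 (Dmitri, Rohan, Yusuf).

3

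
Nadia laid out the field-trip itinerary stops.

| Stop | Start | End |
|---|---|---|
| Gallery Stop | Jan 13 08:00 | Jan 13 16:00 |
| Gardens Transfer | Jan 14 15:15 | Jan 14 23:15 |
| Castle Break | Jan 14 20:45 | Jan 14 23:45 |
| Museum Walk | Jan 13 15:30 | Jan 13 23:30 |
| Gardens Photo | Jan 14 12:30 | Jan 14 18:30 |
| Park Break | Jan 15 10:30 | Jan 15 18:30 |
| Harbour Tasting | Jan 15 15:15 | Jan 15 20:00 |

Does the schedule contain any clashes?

Yes

Sorted by start: Gallery Stop, Museum Walk, Gardens Photo, Gardens Transfer, Castle Break, Park Break, Harbour Tasting.
Museum Walk starts before Gallery Stop ends → Gallery Stop and Museum Walk overlap.
That's a conflict, so the schedule is not conflict-free.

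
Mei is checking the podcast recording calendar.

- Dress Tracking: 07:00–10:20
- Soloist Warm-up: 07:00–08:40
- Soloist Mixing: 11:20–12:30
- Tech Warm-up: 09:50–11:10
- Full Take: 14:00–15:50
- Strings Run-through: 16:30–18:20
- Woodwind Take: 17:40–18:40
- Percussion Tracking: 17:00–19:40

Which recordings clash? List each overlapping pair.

Dress Tracking & Soloist Warm-up, Dress Tracking & Tech Warm-up, Percussion Tracking & Strings Run-through, Percussion Tracking & Woodwind Take, Strings Run-through & Woodwind Take

Sorted by start: Dress Tracking, Soloist Warm-up, Tech Warm-up, Soloist Mixing, Full Take, Strings Run-through, Percussion Tracking, Woodwind Take.
Soloist Warm-up starts before Dress Tracking ends → Dress Tracking and Soloist Warm-up overlap.
Tech Warm-up starts before Dress Tracking ends → Dress Tracking and Tech Warm-up overlap.
Soloist Mixing starts after Dress Tracking ends, so Dress Tracking has no further overlaps.
Tech Warm-up starts after Soloist Warm-up ends, so Soloist Warm-up has no further overlaps.
Soloist Mixing starts after Tech Warm-up ends, so Tech Warm-up has no further overlaps.
Full Take starts after Soloist Mixing ends, so Soloist Mixing has no further overlaps.
Strings Run-through starts after Full Take ends, so Full Take has no further overlaps.
Percussion Tracking starts before Strings Run-through ends → Strings Run-through and Percussion Tracking overlap.
Woodwind Take starts before Strings Run-through ends → Strings Run-through and Woodwind Take overlap.
Woodwind Take starts before Percussion Tracking ends → Percussion Tracking and Woodwind Take overlap.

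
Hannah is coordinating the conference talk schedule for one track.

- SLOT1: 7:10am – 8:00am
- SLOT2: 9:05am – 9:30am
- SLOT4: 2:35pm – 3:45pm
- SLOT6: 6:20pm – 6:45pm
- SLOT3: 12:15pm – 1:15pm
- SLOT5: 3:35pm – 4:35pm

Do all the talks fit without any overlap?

No

Sorted by start: SLOT1, SLOT2, SLOT3, SLOT4, SLOT5, SLOT6.
SLOT2 starts after SLOT1 ends; SLOT1 is clear from here.
SLOT3 starts after SLOT2 ends; SLOT2 is clear from here.
SLOT4 starts after SLOT3 ends; SLOT3 is clear from here.
SLOT5 starts before SLOT4 ends → SLOT4 and SLOT5 overlap.
That's a conflict, so the schedule is not conflict-free.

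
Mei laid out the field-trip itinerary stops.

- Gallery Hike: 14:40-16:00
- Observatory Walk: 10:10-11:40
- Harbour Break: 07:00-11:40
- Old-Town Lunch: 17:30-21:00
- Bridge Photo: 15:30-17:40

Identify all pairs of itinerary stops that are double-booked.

Sorted by start: Harbour Break, Observatory Walk, Gallery Hike, Bridge Photo, Old-Town Lunch.
Observatory Walk starts before Harbour Break ends → Harbour Break and Observatory Walk overlap.
Gallery Hike starts after Harbour Break ends; Harbour Break is clear from here.
Gallery Hike starts after Observatory Walk ends; Observatory Walk is clear from here.
Bridge Photo starts before Gallery Hike ends → Gallery Hike and Bridge Photo overlap.
Old-Town Lunch starts after Gallery Hike ends.
Old-Town Lunch starts before Bridge Photo ends → Bridge Photo and Old-Town Lunch overlap.

Bridge Photo & Gallery Hike, Bridge Photo & Old-Town Lunch, Harbour Break & Observatory Walk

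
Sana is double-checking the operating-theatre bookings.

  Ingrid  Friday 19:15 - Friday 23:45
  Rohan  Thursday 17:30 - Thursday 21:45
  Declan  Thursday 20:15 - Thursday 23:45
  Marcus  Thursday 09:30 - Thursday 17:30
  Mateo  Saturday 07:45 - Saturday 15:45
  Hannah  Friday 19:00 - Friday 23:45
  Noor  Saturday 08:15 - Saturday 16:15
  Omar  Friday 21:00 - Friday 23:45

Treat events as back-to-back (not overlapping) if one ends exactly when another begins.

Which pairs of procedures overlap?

Sorted by start: Marcus, Rohan, Declan, Hannah, Ingrid, Omar, Mateo, Noor.
Rohan starts exactly when Marcus ends (back-to-back, no overlap), so nothing later overlaps Marcus either.
Declan starts before Rohan ends → Rohan and Declan overlap.
Hannah starts after Rohan ends, so nothing later overlaps Rohan either.
Hannah starts after Declan ends, so nothing later overlaps Declan either.
Ingrid starts before Hannah ends → Hannah and Ingrid overlap.
Omar starts before Hannah ends → Hannah and Omar overlap.
Mateo starts after Hannah ends, so nothing later overlaps Hannah either.
Omar starts before Ingrid ends → Ingrid and Omar overlap.
Mateo starts after Ingrid ends, so nothing later overlaps Ingrid either.
Mateo starts after Omar ends, so nothing later overlaps Omar either.
Noor starts before Mateo ends → Mateo and Noor overlap.

Declan & Rohan, Hannah & Ingrid, Hannah & Omar, Ingrid & Omar, Mateo & Noor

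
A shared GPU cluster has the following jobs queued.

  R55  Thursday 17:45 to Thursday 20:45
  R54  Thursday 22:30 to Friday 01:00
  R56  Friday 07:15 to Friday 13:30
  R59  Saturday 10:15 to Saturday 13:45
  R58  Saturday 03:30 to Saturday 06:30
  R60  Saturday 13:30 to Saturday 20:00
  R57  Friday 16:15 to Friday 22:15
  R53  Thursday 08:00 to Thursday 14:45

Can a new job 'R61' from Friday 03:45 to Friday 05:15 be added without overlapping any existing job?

R53: ends Thursday 14:45 at or before R61 starts Friday 03:45 → clear.
R55: ends Thursday 20:45 at or before R61 starts Friday 03:45 → clear.
R54: ends Friday 01:00 at or before R61 starts Friday 03:45 → clear.
R56: starts Friday 07:15 at or after R61 ends Friday 05:15 → clear.
R57: starts Friday 16:15 at or after R61 ends Friday 05:15 → clear.
R58: starts Saturday 03:30 at or after R61 ends Friday 05:15 → clear.
R59: starts Saturday 10:15 at or after R61 ends Friday 05:15 → clear.
R60: starts Saturday 13:30 at or after R61 ends Friday 05:15 → clear.

Yes — the slot is free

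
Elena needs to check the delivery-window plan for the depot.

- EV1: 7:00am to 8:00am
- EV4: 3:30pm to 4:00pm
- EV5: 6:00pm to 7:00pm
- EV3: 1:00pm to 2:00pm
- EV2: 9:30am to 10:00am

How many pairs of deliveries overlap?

0

Two intervals overlap when each starts before the other ends.
Sorted by start: EV1, EV2, EV3, EV4, EV5.
EV2 starts after EV1 ends; EV1 is clear from here.
EV3 starts after EV2 ends; EV2 is clear from here.
EV4 starts after EV3 ends; EV3 is clear from here.
EV5 starts after EV4 ends.
No pair overlaps.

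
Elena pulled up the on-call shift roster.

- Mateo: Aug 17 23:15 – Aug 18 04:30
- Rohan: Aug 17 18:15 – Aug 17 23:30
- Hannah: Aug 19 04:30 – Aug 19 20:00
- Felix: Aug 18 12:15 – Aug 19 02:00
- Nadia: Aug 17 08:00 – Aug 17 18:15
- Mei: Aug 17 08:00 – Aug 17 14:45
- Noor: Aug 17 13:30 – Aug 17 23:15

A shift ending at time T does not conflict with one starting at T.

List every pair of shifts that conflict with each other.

Sorted by start: Nadia, Mei, Noor, Rohan, Mateo, Felix, Hannah.
Mei starts before Nadia ends → Nadia and Mei overlap.
Noor starts before Nadia ends → Nadia and Noor overlap.
Rohan starts exactly when Nadia ends (back-to-back, no overlap); Nadia is clear from here.
Noor starts before Mei ends → Mei and Noor overlap.
Rohan starts after Mei ends; Mei is clear from here.
Rohan starts before Noor ends → Noor and Rohan overlap.
Mateo starts exactly when Noor ends (back-to-back, no overlap); Noor is clear from here.
Mateo starts before Rohan ends → Rohan and Mateo overlap.
Felix starts after Rohan ends; Rohan is clear from here.
Felix starts after Mateo ends; Mateo is clear from here.
Hannah starts after Felix ends.

Mateo & Rohan, Mei & Nadia, Mei & Noor, Nadia & Noor, Noor & Rohan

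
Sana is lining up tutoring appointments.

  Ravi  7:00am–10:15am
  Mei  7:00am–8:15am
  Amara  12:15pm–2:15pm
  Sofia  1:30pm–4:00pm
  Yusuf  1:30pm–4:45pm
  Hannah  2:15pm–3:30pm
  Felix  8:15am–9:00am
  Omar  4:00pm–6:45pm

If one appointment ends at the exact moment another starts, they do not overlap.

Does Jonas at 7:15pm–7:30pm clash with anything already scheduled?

Ravi: ends 10:15am at or before Jonas starts 7:15pm → clear.
Mei: ends 8:15am at or before Jonas starts 7:15pm → clear.
Felix: ends 9:00am at or before Jonas starts 7:15pm → clear.
Amara: ends 2:15pm at or before Jonas starts 7:15pm → clear.
Sofia: ends 4:00pm at or before Jonas starts 7:15pm → clear.
Yusuf: ends 4:45pm at or before Jonas starts 7:15pm → clear.
Hannah: ends 3:30pm at or before Jonas starts 7:15pm → clear.
Omar: ends 6:45pm at or before Jonas starts 7:15pm → clear.

No — it doesn't clash with anything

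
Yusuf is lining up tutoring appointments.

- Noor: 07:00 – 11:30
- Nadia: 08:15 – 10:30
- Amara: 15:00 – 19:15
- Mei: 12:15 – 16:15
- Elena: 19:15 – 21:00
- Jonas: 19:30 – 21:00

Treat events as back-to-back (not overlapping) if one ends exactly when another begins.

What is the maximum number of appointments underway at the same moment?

Sort all start/end points and keep a running count:
07:00 start Noor → 1
08:15 start Nadia → 2
10:30 end Nadia → 1
11:30 end Noor → 0
12:15 start Mei → 1
15:00 start Amara → 2
16:15 end Mei → 1
19:15 end Amara → 0
19:15 start Elena → 1
19:30 start Jonas → 2
21:00 end Elena → 1
21:00 end Jonas → 0
Peak is 2, at 08:15 (Nadia, Noor).

2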